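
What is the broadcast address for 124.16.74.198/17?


Network: 124.16.0.0/17
Host bits = 15
Set all host bits to 1:
Broadcast: 124.16.127.255


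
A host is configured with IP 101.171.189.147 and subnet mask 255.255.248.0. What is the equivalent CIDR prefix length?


Binary: 11111111.11111111.11111000.00000000
Count leading 1s
Prefix: /21


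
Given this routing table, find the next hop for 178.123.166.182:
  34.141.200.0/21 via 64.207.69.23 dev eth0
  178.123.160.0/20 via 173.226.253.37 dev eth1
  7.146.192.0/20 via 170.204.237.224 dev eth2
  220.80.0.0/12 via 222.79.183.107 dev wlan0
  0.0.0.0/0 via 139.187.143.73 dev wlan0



Longest prefix match for 178.123.166.182:
  /21 34.141.200.0: no
  /20 178.123.160.0: MATCH
  /20 7.146.192.0: no
  /12 220.80.0.0: no
  /0 0.0.0.0: MATCH
Selected: next-hop 173.226.253.37 via eth1 (matched /20)


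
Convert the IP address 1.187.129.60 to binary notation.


1 = 00000001
187 = 10111011
129 = 10000001
60 = 00111100
Binary: 00000001.10111011.10000001.00111100


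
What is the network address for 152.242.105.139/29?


IP:   10011000.11110010.01101001.10001011
Mask: 11111111.11111111.11111111.11111000
AND operation:
Net:  10011000.11110010.01101001.10001000
Network: 152.242.105.136/29


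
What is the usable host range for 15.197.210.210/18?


Network: 15.197.192.0
Broadcast: 15.197.255.255
First usable = network + 1
Last usable = broadcast - 1
Range: 15.197.192.1 to 15.197.255.254


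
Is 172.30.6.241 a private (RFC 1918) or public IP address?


RFC 1918 private ranges:
  10.0.0.0/8 (10.0.0.0 - 10.255.255.255)
  172.16.0.0/12 (172.16.0.0 - 172.31.255.255)
  192.168.0.0/16 (192.168.0.0 - 192.168.255.255)
Private (in 172.16.0.0/12)


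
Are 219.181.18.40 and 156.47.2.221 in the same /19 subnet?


Mask: 255.255.224.0
219.181.18.40 AND mask = 219.181.0.0
156.47.2.221 AND mask = 156.47.0.0
No, different subnets (219.181.0.0 vs 156.47.0.0)


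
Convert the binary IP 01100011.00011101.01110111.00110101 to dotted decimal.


01100011 = 99
00011101 = 29
01110111 = 119
00110101 = 53
IP: 99.29.119.53


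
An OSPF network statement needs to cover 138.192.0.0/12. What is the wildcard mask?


Subnet mask: 255.240.0.0
Wildcard = 255.255.255.255 - subnet mask
255 - 255 = 0
255 - 240 = 15
255 - 0 = 255
255 - 0 = 255
Wildcard: 0.15.255.255


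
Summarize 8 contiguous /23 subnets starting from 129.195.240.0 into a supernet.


Original prefix: /23
Number of subnets: 8 = 2^3
New prefix = 23 - 3 = 20
Supernet: 129.195.240.0/20


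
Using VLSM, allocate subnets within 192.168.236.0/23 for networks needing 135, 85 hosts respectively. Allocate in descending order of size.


135 hosts -> /24 (254 usable): 192.168.236.0/24
85 hosts -> /25 (126 usable): 192.168.237.0/25
Allocation: 192.168.236.0/24 (135 hosts, 254 usable); 192.168.237.0/25 (85 hosts, 126 usable)


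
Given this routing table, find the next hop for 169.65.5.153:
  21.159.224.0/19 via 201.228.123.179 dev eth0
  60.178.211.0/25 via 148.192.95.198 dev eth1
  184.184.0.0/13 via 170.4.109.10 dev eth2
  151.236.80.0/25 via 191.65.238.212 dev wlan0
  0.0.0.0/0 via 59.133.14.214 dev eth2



Longest prefix match for 169.65.5.153:
  /19 21.159.224.0: no
  /25 60.178.211.0: no
  /13 184.184.0.0: no
  /25 151.236.80.0: no
  /0 0.0.0.0: MATCH
Selected: next-hop 59.133.14.214 via eth2 (matched /0)


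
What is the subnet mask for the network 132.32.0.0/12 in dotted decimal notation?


/12 means 12 network bits, 20 host bits
Binary: 11111111111100000000000000000000
Mask: 255.240.0.0


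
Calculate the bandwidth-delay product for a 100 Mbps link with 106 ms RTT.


BDP = bandwidth * RTT
= 100 Mbps * 106 ms
= 100 * 1e6 * 106 / 1000 bits
= 10600000 bits
= 1325000 bytes
= 1293.9453 KB
BDP = 10600000 bits (1325000 bytes)


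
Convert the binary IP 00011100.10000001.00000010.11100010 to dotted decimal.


00011100 = 28
10000001 = 129
00000010 = 2
11100010 = 226
IP: 28.129.2.226


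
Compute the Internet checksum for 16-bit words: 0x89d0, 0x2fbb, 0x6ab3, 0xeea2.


Sum all words (with carry folding):
+ 0x89d0 = 0x89d0
+ 0x2fbb = 0xb98b
+ 0x6ab3 = 0x243f
+ 0xeea2 = 0x12e2
One's complement: ~0x12e2
Checksum = 0xed1d


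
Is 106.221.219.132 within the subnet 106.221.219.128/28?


Subnet network: 106.221.219.128
Test IP AND mask: 106.221.219.128
Yes, 106.221.219.132 is in 106.221.219.128/28


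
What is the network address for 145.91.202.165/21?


IP:   10010001.01011011.11001010.10100101
Mask: 11111111.11111111.11111000.00000000
AND operation:
Net:  10010001.01011011.11001000.00000000
Network: 145.91.200.0/21


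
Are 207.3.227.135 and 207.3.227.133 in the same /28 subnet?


Mask: 255.255.255.240
207.3.227.135 AND mask = 207.3.227.128
207.3.227.133 AND mask = 207.3.227.128
Yes, same subnet (207.3.227.128)


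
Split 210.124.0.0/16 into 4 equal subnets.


New prefix = 16 + 2 = 18
Each subnet has 16384 addresses
  210.124.0.0/18
  210.124.64.0/18
  210.124.128.0/18
  210.124.192.0/18
Subnets: 210.124.0.0/18, 210.124.64.0/18, 210.124.128.0/18, 210.124.192.0/18


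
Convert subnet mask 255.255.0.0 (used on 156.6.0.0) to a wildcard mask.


Subnet mask: 255.255.0.0
Wildcard = 255.255.255.255 - subnet mask
255 - 255 = 0
255 - 255 = 0
255 - 0 = 255
255 - 0 = 255
Wildcard: 0.0.255.255


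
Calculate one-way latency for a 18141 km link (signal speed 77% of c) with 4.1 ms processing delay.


Speed = 0.77 * 3e5 km/s = 231000 km/s
Propagation delay = 18141 / 231000 = 0.0785 s = 78.5325 ms
Processing delay = 4.1 ms
Total one-way latency = 82.6325 ms


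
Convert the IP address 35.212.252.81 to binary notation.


35 = 00100011
212 = 11010100
252 = 11111100
81 = 01010001
Binary: 00100011.11010100.11111100.01010001


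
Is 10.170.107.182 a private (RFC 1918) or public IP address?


RFC 1918 private ranges:
  10.0.0.0/8 (10.0.0.0 - 10.255.255.255)
  172.16.0.0/12 (172.16.0.0 - 172.31.255.255)
  192.168.0.0/16 (192.168.0.0 - 192.168.255.255)
Private (in 10.0.0.0/8)


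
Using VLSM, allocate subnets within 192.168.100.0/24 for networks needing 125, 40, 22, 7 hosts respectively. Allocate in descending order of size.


125 hosts -> /25 (126 usable): 192.168.100.0/25
40 hosts -> /26 (62 usable): 192.168.100.128/26
22 hosts -> /27 (30 usable): 192.168.100.192/27
7 hosts -> /28 (14 usable): 192.168.100.224/28
Allocation: 192.168.100.0/25 (125 hosts, 126 usable); 192.168.100.128/26 (40 hosts, 62 usable); 192.168.100.192/27 (22 hosts, 30 usable); 192.168.100.224/28 (7 hosts, 14 usable)


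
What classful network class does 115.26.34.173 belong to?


First octet: 115
Binary: 01110011
0xxxxxxx -> Class A (1-126)
Class A, default mask 255.0.0.0 (/8)


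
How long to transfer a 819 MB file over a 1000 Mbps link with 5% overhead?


Effective throughput = 1000 * (1 - 5/100) = 950 Mbps
File size in Mb = 819 * 8 = 6552 Mb
Time = 6552 / 950
Time = 6.8968 seconds


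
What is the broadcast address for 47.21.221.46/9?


Network: 47.0.0.0/9
Host bits = 23
Set all host bits to 1:
Broadcast: 47.127.255.255


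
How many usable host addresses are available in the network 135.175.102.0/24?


Host bits = 32 - 24 = 8
Total addresses = 2^8 = 256
Usable = total - 2 (network and broadcast)
Usable hosts: 254


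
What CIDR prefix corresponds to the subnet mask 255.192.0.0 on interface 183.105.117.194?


Binary: 11111111.11000000.00000000.00000000
Count leading 1s
Prefix: /10


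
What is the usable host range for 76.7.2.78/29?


Network: 76.7.2.72
Broadcast: 76.7.2.79
First usable = network + 1
Last usable = broadcast - 1
Range: 76.7.2.73 to 76.7.2.78


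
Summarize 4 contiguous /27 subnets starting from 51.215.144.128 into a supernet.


Original prefix: /27
Number of subnets: 4 = 2^2
New prefix = 27 - 2 = 25
Supernet: 51.215.144.128/25


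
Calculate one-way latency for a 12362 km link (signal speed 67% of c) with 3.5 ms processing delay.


Speed = 0.67 * 3e5 km/s = 201000 km/s
Propagation delay = 12362 / 201000 = 0.0615 s = 61.5025 ms
Processing delay = 3.5 ms
Total one-way latency = 65.0025 ms


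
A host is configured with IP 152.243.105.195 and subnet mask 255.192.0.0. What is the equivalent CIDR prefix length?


Binary: 11111111.11000000.00000000.00000000
Count leading 1s
Prefix: /10


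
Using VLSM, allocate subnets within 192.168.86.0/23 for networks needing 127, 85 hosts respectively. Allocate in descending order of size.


127 hosts -> /24 (254 usable): 192.168.86.0/24
85 hosts -> /25 (126 usable): 192.168.87.0/25
Allocation: 192.168.86.0/24 (127 hosts, 254 usable); 192.168.87.0/25 (85 hosts, 126 usable)


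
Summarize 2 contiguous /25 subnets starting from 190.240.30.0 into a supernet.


Original prefix: /25
Number of subnets: 2 = 2^1
New prefix = 25 - 1 = 24
Supernet: 190.240.30.0/24


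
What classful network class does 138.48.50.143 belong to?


First octet: 138
Binary: 10001010
10xxxxxx -> Class B (128-191)
Class B, default mask 255.255.0.0 (/16)


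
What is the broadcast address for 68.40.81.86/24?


Network: 68.40.81.0/24
Host bits = 8
Set all host bits to 1:
Broadcast: 68.40.81.255


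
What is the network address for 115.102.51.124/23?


IP:   01110011.01100110.00110011.01111100
Mask: 11111111.11111111.11111110.00000000
AND operation:
Net:  01110011.01100110.00110010.00000000
Network: 115.102.50.0/23


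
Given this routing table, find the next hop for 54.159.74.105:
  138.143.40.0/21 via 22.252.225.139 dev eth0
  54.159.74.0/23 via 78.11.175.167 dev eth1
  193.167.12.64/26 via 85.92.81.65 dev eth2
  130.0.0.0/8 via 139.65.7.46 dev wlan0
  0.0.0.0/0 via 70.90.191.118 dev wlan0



Longest prefix match for 54.159.74.105:
  /21 138.143.40.0: no
  /23 54.159.74.0: MATCH
  /26 193.167.12.64: no
  /8 130.0.0.0: no
  /0 0.0.0.0: MATCH
Selected: next-hop 78.11.175.167 via eth1 (matched /23)


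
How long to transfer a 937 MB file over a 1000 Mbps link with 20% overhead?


Effective throughput = 1000 * (1 - 20/100) = 800 Mbps
File size in Mb = 937 * 8 = 7496 Mb
Time = 7496 / 800
Time = 9.37 seconds


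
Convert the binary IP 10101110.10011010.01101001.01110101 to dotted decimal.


10101110 = 174
10011010 = 154
01101001 = 105
01110101 = 117
IP: 174.154.105.117


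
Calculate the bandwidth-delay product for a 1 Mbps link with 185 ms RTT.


BDP = bandwidth * RTT
= 1 Mbps * 185 ms
= 1 * 1e6 * 185 / 1000 bits
= 185000 bits
= 23125 bytes
= 22.583 KB
BDP = 185000 bits (23125 bytes)


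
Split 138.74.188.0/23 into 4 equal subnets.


New prefix = 23 + 2 = 25
Each subnet has 128 addresses
  138.74.188.0/25
  138.74.188.128/25
  138.74.189.0/25
  138.74.189.128/25
Subnets: 138.74.188.0/25, 138.74.188.128/25, 138.74.189.0/25, 138.74.189.128/25


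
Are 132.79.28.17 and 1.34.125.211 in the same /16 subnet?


Mask: 255.255.0.0
132.79.28.17 AND mask = 132.79.0.0
1.34.125.211 AND mask = 1.34.0.0
No, different subnets (132.79.0.0 vs 1.34.0.0)


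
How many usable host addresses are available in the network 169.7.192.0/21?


Host bits = 32 - 21 = 11
Total addresses = 2^11 = 2048
Usable = total - 2 (network and broadcast)
Usable hosts: 2046


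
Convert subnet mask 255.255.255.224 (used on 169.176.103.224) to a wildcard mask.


Subnet mask: 255.255.255.224
Wildcard = 255.255.255.255 - subnet mask
255 - 255 = 0
255 - 255 = 0
255 - 255 = 0
255 - 224 = 31
Wildcard: 0.0.0.31


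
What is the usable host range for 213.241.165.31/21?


Network: 213.241.160.0
Broadcast: 213.241.167.255
First usable = network + 1
Last usable = broadcast - 1
Range: 213.241.160.1 to 213.241.167.254


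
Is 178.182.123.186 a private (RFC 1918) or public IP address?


RFC 1918 private ranges:
  10.0.0.0/8 (10.0.0.0 - 10.255.255.255)
  172.16.0.0/12 (172.16.0.0 - 172.31.255.255)
  192.168.0.0/16 (192.168.0.0 - 192.168.255.255)
Public (not in any RFC 1918 range)


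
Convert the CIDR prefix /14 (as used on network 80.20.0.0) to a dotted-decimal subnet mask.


/14 means 14 network bits, 18 host bits
Binary: 11111111111111000000000000000000
Mask: 255.252.0.0


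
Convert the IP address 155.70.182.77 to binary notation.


155 = 10011011
70 = 01000110
182 = 10110110
77 = 01001101
Binary: 10011011.01000110.10110110.01001101


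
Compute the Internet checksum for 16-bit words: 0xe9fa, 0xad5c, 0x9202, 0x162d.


Sum all words (with carry folding):
+ 0xe9fa = 0xe9fa
+ 0xad5c = 0x9757
+ 0x9202 = 0x295a
+ 0x162d = 0x3f87
One's complement: ~0x3f87
Checksum = 0xc078


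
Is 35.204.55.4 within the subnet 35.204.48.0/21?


Subnet network: 35.204.48.0
Test IP AND mask: 35.204.48.0
Yes, 35.204.55.4 is in 35.204.48.0/21


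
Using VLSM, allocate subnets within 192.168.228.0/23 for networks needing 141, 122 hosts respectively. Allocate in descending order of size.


141 hosts -> /24 (254 usable): 192.168.228.0/24
122 hosts -> /25 (126 usable): 192.168.229.0/25
Allocation: 192.168.228.0/24 (141 hosts, 254 usable); 192.168.229.0/25 (122 hosts, 126 usable)


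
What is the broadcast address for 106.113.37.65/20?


Network: 106.113.32.0/20
Host bits = 12
Set all host bits to 1:
Broadcast: 106.113.47.255


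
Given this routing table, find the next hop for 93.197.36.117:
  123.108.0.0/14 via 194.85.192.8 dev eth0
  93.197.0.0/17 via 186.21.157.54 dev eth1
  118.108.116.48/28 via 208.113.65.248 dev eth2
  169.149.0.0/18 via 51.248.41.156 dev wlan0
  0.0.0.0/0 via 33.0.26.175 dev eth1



Longest prefix match for 93.197.36.117:
  /14 123.108.0.0: no
  /17 93.197.0.0: MATCH
  /28 118.108.116.48: no
  /18 169.149.0.0: no
  /0 0.0.0.0: MATCH
Selected: next-hop 186.21.157.54 via eth1 (matched /17)


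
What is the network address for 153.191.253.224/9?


IP:   10011001.10111111.11111101.11100000
Mask: 11111111.10000000.00000000.00000000
AND operation:
Net:  10011001.10000000.00000000.00000000
Network: 153.128.0.0/9


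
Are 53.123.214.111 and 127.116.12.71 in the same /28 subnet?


Mask: 255.255.255.240
53.123.214.111 AND mask = 53.123.214.96
127.116.12.71 AND mask = 127.116.12.64
No, different subnets (53.123.214.96 vs 127.116.12.64)


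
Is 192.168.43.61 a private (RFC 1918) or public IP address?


RFC 1918 private ranges:
  10.0.0.0/8 (10.0.0.0 - 10.255.255.255)
  172.16.0.0/12 (172.16.0.0 - 172.31.255.255)
  192.168.0.0/16 (192.168.0.0 - 192.168.255.255)
Private (in 192.168.0.0/16)


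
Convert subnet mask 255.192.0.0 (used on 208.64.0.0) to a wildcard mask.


Subnet mask: 255.192.0.0
Wildcard = 255.255.255.255 - subnet mask
255 - 255 = 0
255 - 192 = 63
255 - 0 = 255
255 - 0 = 255
Wildcard: 0.63.255.255


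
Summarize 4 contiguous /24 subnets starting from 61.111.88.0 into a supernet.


Original prefix: /24
Number of subnets: 4 = 2^2
New prefix = 24 - 2 = 22
Supernet: 61.111.88.0/22


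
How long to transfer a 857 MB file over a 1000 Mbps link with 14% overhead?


Effective throughput = 1000 * (1 - 14/100) = 860 Mbps
File size in Mb = 857 * 8 = 6856 Mb
Time = 6856 / 860
Time = 7.9721 seconds


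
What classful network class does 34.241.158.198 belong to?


First octet: 34
Binary: 00100010
0xxxxxxx -> Class A (1-126)
Class A, default mask 255.0.0.0 (/8)


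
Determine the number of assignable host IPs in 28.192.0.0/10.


Host bits = 32 - 10 = 22
Total addresses = 2^22 = 4194304
Usable = total - 2 (network and broadcast)
Usable hosts: 4194302


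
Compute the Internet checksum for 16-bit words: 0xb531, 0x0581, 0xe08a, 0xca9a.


Sum all words (with carry folding):
+ 0xb531 = 0xb531
+ 0x0581 = 0xbab2
+ 0xe08a = 0x9b3d
+ 0xca9a = 0x65d8
One's complement: ~0x65d8
Checksum = 0x9a27


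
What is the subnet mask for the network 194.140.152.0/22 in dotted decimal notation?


/22 means 22 network bits, 10 host bits
Binary: 11111111111111111111110000000000
Mask: 255.255.252.0


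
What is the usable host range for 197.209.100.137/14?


Network: 197.208.0.0
Broadcast: 197.211.255.255
First usable = network + 1
Last usable = broadcast - 1
Range: 197.208.0.1 to 197.211.255.254


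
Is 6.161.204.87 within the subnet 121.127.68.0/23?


Subnet network: 121.127.68.0
Test IP AND mask: 6.161.204.0
No, 6.161.204.87 is not in 121.127.68.0/23


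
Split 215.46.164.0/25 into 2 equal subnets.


New prefix = 25 + 1 = 26
Each subnet has 64 addresses
  215.46.164.0/26
  215.46.164.64/26
Subnets: 215.46.164.0/26, 215.46.164.64/26


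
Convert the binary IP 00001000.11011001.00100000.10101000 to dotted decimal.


00001000 = 8
11011001 = 217
00100000 = 32
10101000 = 168
IP: 8.217.32.168


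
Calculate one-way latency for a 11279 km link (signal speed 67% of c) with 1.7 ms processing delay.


Speed = 0.67 * 3e5 km/s = 201000 km/s
Propagation delay = 11279 / 201000 = 0.0561 s = 56.1144 ms
Processing delay = 1.7 ms
Total one-way latency = 57.8144 ms


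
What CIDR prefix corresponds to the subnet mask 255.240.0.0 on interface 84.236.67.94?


Binary: 11111111.11110000.00000000.00000000
Count leading 1s
Prefix: /12


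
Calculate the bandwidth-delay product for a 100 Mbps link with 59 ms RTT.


BDP = bandwidth * RTT
= 100 Mbps * 59 ms
= 100 * 1e6 * 59 / 1000 bits
= 5900000 bits
= 737500 bytes
= 720.2148 KB
BDP = 5900000 bits (737500 bytes)


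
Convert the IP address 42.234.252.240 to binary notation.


42 = 00101010
234 = 11101010
252 = 11111100
240 = 11110000
Binary: 00101010.11101010.11111100.11110000


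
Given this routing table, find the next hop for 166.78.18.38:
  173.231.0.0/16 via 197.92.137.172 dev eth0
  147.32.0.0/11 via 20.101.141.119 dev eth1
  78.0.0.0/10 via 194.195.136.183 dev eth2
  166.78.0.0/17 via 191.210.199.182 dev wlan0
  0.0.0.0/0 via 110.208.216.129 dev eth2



Longest prefix match for 166.78.18.38:
  /16 173.231.0.0: no
  /11 147.32.0.0: no
  /10 78.0.0.0: no
  /17 166.78.0.0: MATCH
  /0 0.0.0.0: MATCH
Selected: next-hop 191.210.199.182 via wlan0 (matched /17)


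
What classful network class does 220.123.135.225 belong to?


First octet: 220
Binary: 11011100
110xxxxx -> Class C (192-223)
Class C, default mask 255.255.255.0 (/24)


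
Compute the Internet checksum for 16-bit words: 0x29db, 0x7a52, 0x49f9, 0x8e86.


Sum all words (with carry folding):
+ 0x29db = 0x29db
+ 0x7a52 = 0xa42d
+ 0x49f9 = 0xee26
+ 0x8e86 = 0x7cad
One's complement: ~0x7cad
Checksum = 0x8352


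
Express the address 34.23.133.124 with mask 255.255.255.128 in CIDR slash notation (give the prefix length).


Binary: 11111111.11111111.11111111.10000000
Count leading 1s
Prefix: /25


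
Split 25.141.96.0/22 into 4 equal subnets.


New prefix = 22 + 2 = 24
Each subnet has 256 addresses
  25.141.96.0/24
  25.141.97.0/24
  25.141.98.0/24
  25.141.99.0/24
Subnets: 25.141.96.0/24, 25.141.97.0/24, 25.141.98.0/24, 25.141.99.0/24


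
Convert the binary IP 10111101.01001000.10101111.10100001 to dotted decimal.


10111101 = 189
01001000 = 72
10101111 = 175
10100001 = 161
IP: 189.72.175.161


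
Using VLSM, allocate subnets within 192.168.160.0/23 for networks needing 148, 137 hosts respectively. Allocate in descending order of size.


148 hosts -> /24 (254 usable): 192.168.160.0/24
137 hosts -> /24 (254 usable): 192.168.161.0/24
Allocation: 192.168.160.0/24 (148 hosts, 254 usable); 192.168.161.0/24 (137 hosts, 254 usable)


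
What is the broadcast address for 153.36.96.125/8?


Network: 153.0.0.0/8
Host bits = 24
Set all host bits to 1:
Broadcast: 153.255.255.255


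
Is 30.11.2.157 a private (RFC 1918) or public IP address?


RFC 1918 private ranges:
  10.0.0.0/8 (10.0.0.0 - 10.255.255.255)
  172.16.0.0/12 (172.16.0.0 - 172.31.255.255)
  192.168.0.0/16 (192.168.0.0 - 192.168.255.255)
Public (not in any RFC 1918 range)


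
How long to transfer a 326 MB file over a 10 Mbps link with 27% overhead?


Effective throughput = 10 * (1 - 27/100) = 7.3 Mbps
File size in Mb = 326 * 8 = 2608 Mb
Time = 2608 / 7.3
Time = 357.2603 seconds


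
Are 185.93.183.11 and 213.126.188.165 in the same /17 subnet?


Mask: 255.255.128.0
185.93.183.11 AND mask = 185.93.128.0
213.126.188.165 AND mask = 213.126.128.0
No, different subnets (185.93.128.0 vs 213.126.128.0)


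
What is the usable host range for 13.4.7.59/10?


Network: 13.0.0.0
Broadcast: 13.63.255.255
First usable = network + 1
Last usable = broadcast - 1
Range: 13.0.0.1 to 13.63.255.254


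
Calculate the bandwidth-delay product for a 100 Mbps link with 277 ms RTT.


BDP = bandwidth * RTT
= 100 Mbps * 277 ms
= 100 * 1e6 * 277 / 1000 bits
= 27700000 bits
= 3462500 bytes
= 3381.3477 KB
BDP = 27700000 bits (3462500 bytes)


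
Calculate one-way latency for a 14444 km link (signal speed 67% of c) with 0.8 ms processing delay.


Speed = 0.67 * 3e5 km/s = 201000 km/s
Propagation delay = 14444 / 201000 = 0.0719 s = 71.8607 ms
Processing delay = 0.8 ms
Total one-way latency = 72.6607 ms


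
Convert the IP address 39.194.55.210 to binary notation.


39 = 00100111
194 = 11000010
55 = 00110111
210 = 11010010
Binary: 00100111.11000010.00110111.11010010


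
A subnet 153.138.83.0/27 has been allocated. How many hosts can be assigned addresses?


Host bits = 32 - 27 = 5
Total addresses = 2^5 = 32
Usable = total - 2 (network and broadcast)
Usable hosts: 30


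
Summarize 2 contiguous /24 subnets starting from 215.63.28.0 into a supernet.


Original prefix: /24
Number of subnets: 2 = 2^1
New prefix = 24 - 1 = 23
Supernet: 215.63.28.0/23


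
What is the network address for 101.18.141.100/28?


IP:   01100101.00010010.10001101.01100100
Mask: 11111111.11111111.11111111.11110000
AND operation:
Net:  01100101.00010010.10001101.01100000
Network: 101.18.141.96/28


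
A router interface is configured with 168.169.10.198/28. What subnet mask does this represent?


/28 means 28 network bits, 4 host bits
Binary: 11111111111111111111111111110000
Mask: 255.255.255.240


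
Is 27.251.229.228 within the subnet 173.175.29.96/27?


Subnet network: 173.175.29.96
Test IP AND mask: 27.251.229.224
No, 27.251.229.228 is not in 173.175.29.96/27


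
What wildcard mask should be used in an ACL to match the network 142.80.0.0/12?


Subnet mask: 255.240.0.0
Wildcard = 255.255.255.255 - subnet mask
255 - 255 = 0
255 - 240 = 15
255 - 0 = 255
255 - 0 = 255
Wildcard: 0.15.255.255


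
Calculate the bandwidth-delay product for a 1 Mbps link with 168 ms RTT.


BDP = bandwidth * RTT
= 1 Mbps * 168 ms
= 1 * 1e6 * 168 / 1000 bits
= 168000 bits
= 21000 bytes
= 20.5078 KB
BDP = 168000 bits (21000 bytes)


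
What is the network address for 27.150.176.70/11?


IP:   00011011.10010110.10110000.01000110
Mask: 11111111.11100000.00000000.00000000
AND operation:
Net:  00011011.10000000.00000000.00000000
Network: 27.128.0.0/11


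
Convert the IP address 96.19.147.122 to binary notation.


96 = 01100000
19 = 00010011
147 = 10010011
122 = 01111010
Binary: 01100000.00010011.10010011.01111010


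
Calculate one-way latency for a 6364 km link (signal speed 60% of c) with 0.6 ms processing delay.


Speed = 0.6 * 3e5 km/s = 180000 km/s
Propagation delay = 6364 / 180000 = 0.0354 s = 35.3556 ms
Processing delay = 0.6 ms
Total one-way latency = 35.9556 ms


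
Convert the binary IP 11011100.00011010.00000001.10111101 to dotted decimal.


11011100 = 220
00011010 = 26
00000001 = 1
10111101 = 189
IP: 220.26.1.189


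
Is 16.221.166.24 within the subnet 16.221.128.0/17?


Subnet network: 16.221.128.0
Test IP AND mask: 16.221.128.0
Yes, 16.221.166.24 is in 16.221.128.0/17


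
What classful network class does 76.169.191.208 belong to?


First octet: 76
Binary: 01001100
0xxxxxxx -> Class A (1-126)
Class A, default mask 255.0.0.0 (/8)


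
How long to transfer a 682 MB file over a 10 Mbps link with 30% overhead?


Effective throughput = 10 * (1 - 30/100) = 7 Mbps
File size in Mb = 682 * 8 = 5456 Mb
Time = 5456 / 7
Time = 779.4286 seconds


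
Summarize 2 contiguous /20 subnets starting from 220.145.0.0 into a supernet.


Original prefix: /20
Number of subnets: 2 = 2^1
New prefix = 20 - 1 = 19
Supernet: 220.145.0.0/19


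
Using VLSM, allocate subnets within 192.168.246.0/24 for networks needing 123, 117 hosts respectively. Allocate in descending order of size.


123 hosts -> /25 (126 usable): 192.168.246.0/25
117 hosts -> /25 (126 usable): 192.168.246.128/25
Allocation: 192.168.246.0/25 (123 hosts, 126 usable); 192.168.246.128/25 (117 hosts, 126 usable)


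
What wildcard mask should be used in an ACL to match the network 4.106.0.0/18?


Subnet mask: 255.255.192.0
Wildcard = 255.255.255.255 - subnet mask
255 - 255 = 0
255 - 255 = 0
255 - 192 = 63
255 - 0 = 255
Wildcard: 0.0.63.255


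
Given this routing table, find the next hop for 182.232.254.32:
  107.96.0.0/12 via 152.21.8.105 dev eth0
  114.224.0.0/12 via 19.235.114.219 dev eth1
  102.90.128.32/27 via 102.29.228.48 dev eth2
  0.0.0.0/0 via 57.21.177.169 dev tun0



Longest prefix match for 182.232.254.32:
  /12 107.96.0.0: no
  /12 114.224.0.0: no
  /27 102.90.128.32: no
  /0 0.0.0.0: MATCH
Selected: next-hop 57.21.177.169 via tun0 (matched /0)


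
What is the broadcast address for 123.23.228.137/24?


Network: 123.23.228.0/24
Host bits = 8
Set all host bits to 1:
Broadcast: 123.23.228.255


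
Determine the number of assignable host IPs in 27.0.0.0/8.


Host bits = 32 - 8 = 24
Total addresses = 2^24 = 16777216
Usable = total - 2 (network and broadcast)
Usable hosts: 16777214


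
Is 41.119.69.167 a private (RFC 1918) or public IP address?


RFC 1918 private ranges:
  10.0.0.0/8 (10.0.0.0 - 10.255.255.255)
  172.16.0.0/12 (172.16.0.0 - 172.31.255.255)
  192.168.0.0/16 (192.168.0.0 - 192.168.255.255)
Public (not in any RFC 1918 range)


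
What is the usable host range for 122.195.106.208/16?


Network: 122.195.0.0
Broadcast: 122.195.255.255
First usable = network + 1
Last usable = broadcast - 1
Range: 122.195.0.1 to 122.195.255.254


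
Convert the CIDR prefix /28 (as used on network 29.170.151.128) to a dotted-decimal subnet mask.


/28 means 28 network bits, 4 host bits
Binary: 11111111111111111111111111110000
Mask: 255.255.255.240


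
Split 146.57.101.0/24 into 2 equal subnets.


New prefix = 24 + 1 = 25
Each subnet has 128 addresses
  146.57.101.0/25
  146.57.101.128/25
Subnets: 146.57.101.0/25, 146.57.101.128/25


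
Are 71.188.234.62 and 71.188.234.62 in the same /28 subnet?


Mask: 255.255.255.240
71.188.234.62 AND mask = 71.188.234.48
71.188.234.62 AND mask = 71.188.234.48
Yes, same subnet (71.188.234.48)


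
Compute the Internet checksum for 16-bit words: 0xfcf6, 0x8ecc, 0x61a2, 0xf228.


Sum all words (with carry folding):
+ 0xfcf6 = 0xfcf6
+ 0x8ecc = 0x8bc3
+ 0x61a2 = 0xed65
+ 0xf228 = 0xdf8e
One's complement: ~0xdf8e
Checksum = 0x2071


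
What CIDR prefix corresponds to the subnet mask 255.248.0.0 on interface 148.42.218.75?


Binary: 11111111.11111000.00000000.00000000
Count leading 1s
Prefix: /13


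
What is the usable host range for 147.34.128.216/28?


Network: 147.34.128.208
Broadcast: 147.34.128.223
First usable = network + 1
Last usable = broadcast - 1
Range: 147.34.128.209 to 147.34.128.222


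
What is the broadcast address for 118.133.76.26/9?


Network: 118.128.0.0/9
Host bits = 23
Set all host bits to 1:
Broadcast: 118.255.255.255


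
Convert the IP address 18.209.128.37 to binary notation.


18 = 00010010
209 = 11010001
128 = 10000000
37 = 00100101
Binary: 00010010.11010001.10000000.00100101


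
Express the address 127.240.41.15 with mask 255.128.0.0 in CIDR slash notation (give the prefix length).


Binary: 11111111.10000000.00000000.00000000
Count leading 1s
Prefix: /9


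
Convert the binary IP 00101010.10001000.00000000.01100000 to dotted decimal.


00101010 = 42
10001000 = 136
00000000 = 0
01100000 = 96
IP: 42.136.0.96


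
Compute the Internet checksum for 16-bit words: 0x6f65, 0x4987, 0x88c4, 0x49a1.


Sum all words (with carry folding):
+ 0x6f65 = 0x6f65
+ 0x4987 = 0xb8ec
+ 0x88c4 = 0x41b1
+ 0x49a1 = 0x8b52
One's complement: ~0x8b52
Checksum = 0x74ad


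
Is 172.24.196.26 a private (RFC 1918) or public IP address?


RFC 1918 private ranges:
  10.0.0.0/8 (10.0.0.0 - 10.255.255.255)
  172.16.0.0/12 (172.16.0.0 - 172.31.255.255)
  192.168.0.0/16 (192.168.0.0 - 192.168.255.255)
Private (in 172.16.0.0/12)


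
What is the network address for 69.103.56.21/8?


IP:   01000101.01100111.00111000.00010101
Mask: 11111111.00000000.00000000.00000000
AND operation:
Net:  01000101.00000000.00000000.00000000
Network: 69.0.0.0/8


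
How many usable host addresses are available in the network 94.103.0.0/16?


Host bits = 32 - 16 = 16
Total addresses = 2^16 = 65536
Usable = total - 2 (network and broadcast)
Usable hosts: 65534


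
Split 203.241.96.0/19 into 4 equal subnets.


New prefix = 19 + 2 = 21
Each subnet has 2048 addresses
  203.241.96.0/21
  203.241.104.0/21
  203.241.112.0/21
  203.241.120.0/21
Subnets: 203.241.96.0/21, 203.241.104.0/21, 203.241.112.0/21, 203.241.120.0/21


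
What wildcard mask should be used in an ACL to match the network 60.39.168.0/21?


Subnet mask: 255.255.248.0
Wildcard = 255.255.255.255 - subnet mask
255 - 255 = 0
255 - 255 = 0
255 - 248 = 7
255 - 0 = 255
Wildcard: 0.0.7.255


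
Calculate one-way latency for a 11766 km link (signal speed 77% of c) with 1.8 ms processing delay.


Speed = 0.77 * 3e5 km/s = 231000 km/s
Propagation delay = 11766 / 231000 = 0.0509 s = 50.9351 ms
Processing delay = 1.8 ms
Total one-way latency = 52.7351 ms


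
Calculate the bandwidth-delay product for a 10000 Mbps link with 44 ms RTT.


BDP = bandwidth * RTT
= 10000 Mbps * 44 ms
= 10000 * 1e6 * 44 / 1000 bits
= 440000000 bits
= 55000000 bytes
= 53710.9375 KB
BDP = 440000000 bits (55000000 bytes)


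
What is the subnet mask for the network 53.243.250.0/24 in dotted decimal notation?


/24 means 24 network bits, 8 host bits
Binary: 11111111111111111111111100000000
Mask: 255.255.255.0


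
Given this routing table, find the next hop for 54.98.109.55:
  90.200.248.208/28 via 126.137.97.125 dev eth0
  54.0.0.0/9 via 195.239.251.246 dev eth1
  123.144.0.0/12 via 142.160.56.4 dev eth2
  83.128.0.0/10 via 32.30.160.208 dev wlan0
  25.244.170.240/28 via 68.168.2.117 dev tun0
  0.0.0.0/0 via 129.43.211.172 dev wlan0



Longest prefix match for 54.98.109.55:
  /28 90.200.248.208: no
  /9 54.0.0.0: MATCH
  /12 123.144.0.0: no
  /10 83.128.0.0: no
  /28 25.244.170.240: no
  /0 0.0.0.0: MATCH
Selected: next-hop 195.239.251.246 via eth1 (matched /9)


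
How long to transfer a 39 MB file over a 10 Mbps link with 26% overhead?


Effective throughput = 10 * (1 - 26/100) = 7.4 Mbps
File size in Mb = 39 * 8 = 312 Mb
Time = 312 / 7.4
Time = 42.1622 seconds


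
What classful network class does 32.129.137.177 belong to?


First octet: 32
Binary: 00100000
0xxxxxxx -> Class A (1-126)
Class A, default mask 255.0.0.0 (/8)


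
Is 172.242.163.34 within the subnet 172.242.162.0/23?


Subnet network: 172.242.162.0
Test IP AND mask: 172.242.162.0
Yes, 172.242.163.34 is in 172.242.162.0/23


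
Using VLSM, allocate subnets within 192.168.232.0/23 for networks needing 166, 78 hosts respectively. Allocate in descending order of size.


166 hosts -> /24 (254 usable): 192.168.232.0/24
78 hosts -> /25 (126 usable): 192.168.233.0/25
Allocation: 192.168.232.0/24 (166 hosts, 254 usable); 192.168.233.0/25 (78 hosts, 126 usable)


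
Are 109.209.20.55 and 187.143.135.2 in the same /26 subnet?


Mask: 255.255.255.192
109.209.20.55 AND mask = 109.209.20.0
187.143.135.2 AND mask = 187.143.135.0
No, different subnets (109.209.20.0 vs 187.143.135.0)


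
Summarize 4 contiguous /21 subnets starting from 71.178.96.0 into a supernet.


Original prefix: /21
Number of subnets: 4 = 2^2
New prefix = 21 - 2 = 19
Supernet: 71.178.96.0/19


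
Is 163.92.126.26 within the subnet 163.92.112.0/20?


Subnet network: 163.92.112.0
Test IP AND mask: 163.92.112.0
Yes, 163.92.126.26 is in 163.92.112.0/20


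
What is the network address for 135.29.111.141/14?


IP:   10000111.00011101.01101111.10001101
Mask: 11111111.11111100.00000000.00000000
AND operation:
Net:  10000111.00011100.00000000.00000000
Network: 135.28.0.0/14


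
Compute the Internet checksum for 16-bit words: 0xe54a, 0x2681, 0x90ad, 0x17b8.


Sum all words (with carry folding):
+ 0xe54a = 0xe54a
+ 0x2681 = 0x0bcc
+ 0x90ad = 0x9c79
+ 0x17b8 = 0xb431
One's complement: ~0xb431
Checksum = 0x4bce


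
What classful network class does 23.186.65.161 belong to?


First octet: 23
Binary: 00010111
0xxxxxxx -> Class A (1-126)
Class A, default mask 255.0.0.0 (/8)


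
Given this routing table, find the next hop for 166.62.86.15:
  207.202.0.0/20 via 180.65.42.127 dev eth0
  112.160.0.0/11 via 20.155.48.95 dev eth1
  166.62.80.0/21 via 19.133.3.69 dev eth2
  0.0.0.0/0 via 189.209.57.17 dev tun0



Longest prefix match for 166.62.86.15:
  /20 207.202.0.0: no
  /11 112.160.0.0: no
  /21 166.62.80.0: MATCH
  /0 0.0.0.0: MATCH
Selected: next-hop 19.133.3.69 via eth2 (matched /21)


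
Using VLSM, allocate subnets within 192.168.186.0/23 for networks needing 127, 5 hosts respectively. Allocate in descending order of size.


127 hosts -> /24 (254 usable): 192.168.186.0/24
5 hosts -> /29 (6 usable): 192.168.187.0/29
Allocation: 192.168.186.0/24 (127 hosts, 254 usable); 192.168.187.0/29 (5 hosts, 6 usable)


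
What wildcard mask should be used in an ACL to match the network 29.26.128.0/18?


Subnet mask: 255.255.192.0
Wildcard = 255.255.255.255 - subnet mask
255 - 255 = 0
255 - 255 = 0
255 - 192 = 63
255 - 0 = 255
Wildcard: 0.0.63.255


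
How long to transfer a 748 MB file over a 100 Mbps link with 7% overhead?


Effective throughput = 100 * (1 - 7/100) = 93 Mbps
File size in Mb = 748 * 8 = 5984 Mb
Time = 5984 / 93
Time = 64.3441 seconds


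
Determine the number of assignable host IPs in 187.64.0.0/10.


Host bits = 32 - 10 = 22
Total addresses = 2^22 = 4194304
Usable = total - 2 (network and broadcast)
Usable hosts: 4194302


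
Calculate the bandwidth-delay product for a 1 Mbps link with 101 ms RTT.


BDP = bandwidth * RTT
= 1 Mbps * 101 ms
= 1 * 1e6 * 101 / 1000 bits
= 101000 bits
= 12625 bytes
= 12.3291 KB
BDP = 101000 bits (12625 bytes)


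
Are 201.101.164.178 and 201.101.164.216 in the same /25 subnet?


Mask: 255.255.255.128
201.101.164.178 AND mask = 201.101.164.128
201.101.164.216 AND mask = 201.101.164.128
Yes, same subnet (201.101.164.128)


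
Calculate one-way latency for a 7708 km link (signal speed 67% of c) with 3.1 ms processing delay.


Speed = 0.67 * 3e5 km/s = 201000 km/s
Propagation delay = 7708 / 201000 = 0.0383 s = 38.3483 ms
Processing delay = 3.1 ms
Total one-way latency = 41.4483 ms


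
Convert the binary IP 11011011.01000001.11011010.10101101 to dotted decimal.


11011011 = 219
01000001 = 65
11011010 = 218
10101101 = 173
IP: 219.65.218.173


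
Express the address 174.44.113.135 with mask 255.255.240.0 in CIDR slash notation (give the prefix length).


Binary: 11111111.11111111.11110000.00000000
Count leading 1s
Prefix: /20


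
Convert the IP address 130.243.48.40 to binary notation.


130 = 10000010
243 = 11110011
48 = 00110000
40 = 00101000
Binary: 10000010.11110011.00110000.00101000


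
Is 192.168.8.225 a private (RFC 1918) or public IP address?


RFC 1918 private ranges:
  10.0.0.0/8 (10.0.0.0 - 10.255.255.255)
  172.16.0.0/12 (172.16.0.0 - 172.31.255.255)
  192.168.0.0/16 (192.168.0.0 - 192.168.255.255)
Private (in 192.168.0.0/16)


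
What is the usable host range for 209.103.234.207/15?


Network: 209.102.0.0
Broadcast: 209.103.255.255
First usable = network + 1
Last usable = broadcast - 1
Range: 209.102.0.1 to 209.103.255.254


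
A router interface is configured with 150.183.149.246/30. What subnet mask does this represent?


/30 means 30 network bits, 2 host bits
Binary: 11111111111111111111111111111100
Mask: 255.255.255.252


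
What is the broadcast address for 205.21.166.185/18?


Network: 205.21.128.0/18
Host bits = 14
Set all host bits to 1:
Broadcast: 205.21.191.255


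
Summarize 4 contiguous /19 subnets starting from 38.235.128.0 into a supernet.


Original prefix: /19
Number of subnets: 4 = 2^2
New prefix = 19 - 2 = 17
Supernet: 38.235.128.0/17


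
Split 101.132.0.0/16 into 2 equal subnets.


New prefix = 16 + 1 = 17
Each subnet has 32768 addresses
  101.132.0.0/17
  101.132.128.0/17
Subnets: 101.132.0.0/17, 101.132.128.0/17


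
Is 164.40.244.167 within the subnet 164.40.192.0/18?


Subnet network: 164.40.192.0
Test IP AND mask: 164.40.192.0
Yes, 164.40.244.167 is in 164.40.192.0/18


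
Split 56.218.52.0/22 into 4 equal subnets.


New prefix = 22 + 2 = 24
Each subnet has 256 addresses
  56.218.52.0/24
  56.218.53.0/24
  56.218.54.0/24
  56.218.55.0/24
Subnets: 56.218.52.0/24, 56.218.53.0/24, 56.218.54.0/24, 56.218.55.0/24


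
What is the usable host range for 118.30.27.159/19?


Network: 118.30.0.0
Broadcast: 118.30.31.255
First usable = network + 1
Last usable = broadcast - 1
Range: 118.30.0.1 to 118.30.31.254


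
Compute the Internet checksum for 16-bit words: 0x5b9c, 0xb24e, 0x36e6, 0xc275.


Sum all words (with carry folding):
+ 0x5b9c = 0x5b9c
+ 0xb24e = 0x0deb
+ 0x36e6 = 0x44d1
+ 0xc275 = 0x0747
One's complement: ~0x0747
Checksum = 0xf8b8


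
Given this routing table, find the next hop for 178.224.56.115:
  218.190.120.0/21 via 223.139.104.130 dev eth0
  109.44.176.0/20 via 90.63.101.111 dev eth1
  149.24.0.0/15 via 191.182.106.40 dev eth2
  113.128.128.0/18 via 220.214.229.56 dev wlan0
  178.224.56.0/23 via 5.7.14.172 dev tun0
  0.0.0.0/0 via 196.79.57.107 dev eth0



Longest prefix match for 178.224.56.115:
  /21 218.190.120.0: no
  /20 109.44.176.0: no
  /15 149.24.0.0: no
  /18 113.128.128.0: no
  /23 178.224.56.0: MATCH
  /0 0.0.0.0: MATCH
Selected: next-hop 5.7.14.172 via tun0 (matched /23)


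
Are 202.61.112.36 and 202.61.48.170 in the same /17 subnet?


Mask: 255.255.128.0
202.61.112.36 AND mask = 202.61.0.0
202.61.48.170 AND mask = 202.61.0.0
Yes, same subnet (202.61.0.0)


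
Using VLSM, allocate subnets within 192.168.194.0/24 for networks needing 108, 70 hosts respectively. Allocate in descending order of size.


108 hosts -> /25 (126 usable): 192.168.194.0/25
70 hosts -> /25 (126 usable): 192.168.194.128/25
Allocation: 192.168.194.0/25 (108 hosts, 126 usable); 192.168.194.128/25 (70 hosts, 126 usable)


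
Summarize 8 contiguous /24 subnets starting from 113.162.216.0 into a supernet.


Original prefix: /24
Number of subnets: 8 = 2^3
New prefix = 24 - 3 = 21
Supernet: 113.162.216.0/21


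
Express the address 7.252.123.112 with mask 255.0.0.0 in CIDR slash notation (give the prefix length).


Binary: 11111111.00000000.00000000.00000000
Count leading 1s
Prefix: /8


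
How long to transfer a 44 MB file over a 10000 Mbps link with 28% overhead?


Effective throughput = 10000 * (1 - 28/100) = 7200 Mbps
File size in Mb = 44 * 8 = 352 Mb
Time = 352 / 7200
Time = 0.0489 seconds


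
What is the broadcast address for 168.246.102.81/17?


Network: 168.246.0.0/17
Host bits = 15
Set all host bits to 1:
Broadcast: 168.246.127.255


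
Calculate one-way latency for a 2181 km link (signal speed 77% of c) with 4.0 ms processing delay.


Speed = 0.77 * 3e5 km/s = 231000 km/s
Propagation delay = 2181 / 231000 = 0.0094 s = 9.4416 ms
Processing delay = 4.0 ms
Total one-way latency = 13.4416 ms


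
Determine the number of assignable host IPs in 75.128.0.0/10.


Host bits = 32 - 10 = 22
Total addresses = 2^22 = 4194304
Usable = total - 2 (network and broadcast)
Usable hosts: 4194302
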